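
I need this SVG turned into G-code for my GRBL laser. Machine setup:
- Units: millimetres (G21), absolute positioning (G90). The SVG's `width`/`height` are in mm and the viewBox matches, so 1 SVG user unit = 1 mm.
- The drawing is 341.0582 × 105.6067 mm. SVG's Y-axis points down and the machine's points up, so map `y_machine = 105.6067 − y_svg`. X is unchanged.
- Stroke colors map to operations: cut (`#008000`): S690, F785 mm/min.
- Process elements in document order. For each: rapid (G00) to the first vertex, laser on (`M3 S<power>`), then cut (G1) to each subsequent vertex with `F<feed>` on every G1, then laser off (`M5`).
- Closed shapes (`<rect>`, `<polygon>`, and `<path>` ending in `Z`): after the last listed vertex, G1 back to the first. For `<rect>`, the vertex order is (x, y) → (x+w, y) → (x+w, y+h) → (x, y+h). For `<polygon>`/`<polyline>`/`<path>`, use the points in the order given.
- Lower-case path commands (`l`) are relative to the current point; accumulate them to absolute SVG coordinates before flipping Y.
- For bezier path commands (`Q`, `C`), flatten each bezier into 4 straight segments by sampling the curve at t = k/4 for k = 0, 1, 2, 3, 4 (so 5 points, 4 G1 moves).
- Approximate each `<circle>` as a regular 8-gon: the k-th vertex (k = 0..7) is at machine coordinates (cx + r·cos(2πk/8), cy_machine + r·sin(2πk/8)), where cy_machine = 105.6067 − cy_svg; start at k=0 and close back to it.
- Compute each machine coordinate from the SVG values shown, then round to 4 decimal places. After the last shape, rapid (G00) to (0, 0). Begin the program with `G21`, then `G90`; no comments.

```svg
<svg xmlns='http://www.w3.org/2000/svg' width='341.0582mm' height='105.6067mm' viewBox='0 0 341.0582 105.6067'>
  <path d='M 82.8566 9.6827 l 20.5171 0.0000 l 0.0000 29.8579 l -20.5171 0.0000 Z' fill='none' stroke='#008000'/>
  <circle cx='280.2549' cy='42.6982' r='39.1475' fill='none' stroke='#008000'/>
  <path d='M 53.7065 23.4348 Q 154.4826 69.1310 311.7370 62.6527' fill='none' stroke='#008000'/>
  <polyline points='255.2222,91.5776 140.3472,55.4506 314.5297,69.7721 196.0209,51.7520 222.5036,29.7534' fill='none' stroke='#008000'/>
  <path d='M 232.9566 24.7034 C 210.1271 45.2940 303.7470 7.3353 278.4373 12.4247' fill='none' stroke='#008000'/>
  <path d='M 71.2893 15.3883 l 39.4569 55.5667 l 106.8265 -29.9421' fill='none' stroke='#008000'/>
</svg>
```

G21
G90
G00 X82.8566 Y95.9240
M3 S690
G1 X103.3737 Y95.9240 F785
G1 X103.3737 Y66.0661 F785
G1 X82.8566 Y66.0661 F785
G1 X82.8566 Y95.9240 F785
M5
G00 X319.4024 Y62.9085
M3 S690
G1 X307.9364 Y90.5900 F785
G1 X280.2549 Y102.0560 F785
G1 X252.5734 Y90.5900 F785
G1 X241.1074 Y62.9085 F785
G1 X252.5734 Y35.2270 F785
G1 X280.2549 Y23.7610 F785
G1 X307.9364 Y35.2270 F785
G1 X319.4024 Y62.9085 F785
M5
G00 X53.7065 Y82.1719
M3 S690
G1 X107.6244 Y62.5847 F785
G1 X168.6022 Y49.5193 F785
G1 X236.6397 Y42.9758 F785
G1 X311.7370 Y42.9540 F785
M5
G00 X255.2222 Y14.0291
M3 S690
G1 X140.3472 Y50.1561 F785
G1 X314.5297 Y35.8346 F785
G1 X196.0209 Y53.8547 F785
G1 X222.5036 Y75.8533 F785
M5
G00 X232.9566 Y80.9033
M3 S690
G1 X233.9909 Y74.8509 F785
G1 X256.6270 Y81.2297 F785
G1 X278.7981 Y90.5150 F785
G1 X278.4373 Y93.1820 F785
M5
G00 X71.2893 Y90.2184
M3 S690
G1 X110.7462 Y34.6517 F785
G1 X217.5727 Y64.5938 F785
M5
G00 X0.0000 Y0.0000

viewBox `0 0 341.0582 105.6067` with mm width/height → 1 unit = 1 mm. Flip: y_m = 105.6067 − y_svg.

**Shape 1** — `<path>` rectangle, stroke `#008000` → cut (S690, F785). Machine vertices: (82.8566,95.9240) → (103.3737,95.9240) → (103.3737,66.0661) → (82.8566,66.0661) → (82.8566,95.9240). Closed: final G1 returns to the first vertex.

**Shape 2** — `<circle>` circle, stroke `#008000` → cut (S690, F785). Machine vertices: (319.4024,62.9085) → (307.9364,90.5900) → (280.2549,102.0560) → (252.5734,90.5900) → (241.1074,62.9085) → (252.5734,35.2270) → (280.2549,23.7610) → (307.9364,35.2270) → (319.4024,62.9085). Closed: final G1 returns to the first vertex.

**Shape 3** — `<path>` quadratic bezier, stroke `#008000` → cut (S690, F785). Control points (SVG): P0=(53.7065,23.4348), P1=(154.4826,69.1310), P2=(311.7370,62.6527); sampled at t=k/4. Machine vertices: (53.7065,82.1719) → (107.6244,62.5847) → (168.6022,49.5193) → (236.6397,42.9758) → (311.7370,42.9540). Open path.

**Shape 4** — `<polyline>` open polyline, stroke `#008000` → cut (S690, F785). Machine vertices: (255.2222,14.0291) → (140.3472,50.1561) → (314.5297,35.8346) → (196.0209,53.8547) → (222.5036,75.8533). Open path.

**Shape 5** — `<path>` cubic bezier, stroke `#008000` → cut (S690, F785). Control points (SVG): P0=(232.9566,24.7034), P1=(210.1271,45.2940), P2=(303.7470,7.3353), P3=(278.4373,12.4247); sampled at t=k/4. Machine vertices: (232.9566,80.9033) → (233.9909,74.8509) → (256.6270,81.2297) → (278.7981,90.5150) → (278.4373,93.1820). Open path.

**Shape 6** — `<path>` open polyline, stroke `#008000` → cut (S690, F785). Machine vertices: (71.2893,90.2184) → (110.7462,34.6517) → (217.5727,64.5938). Open path.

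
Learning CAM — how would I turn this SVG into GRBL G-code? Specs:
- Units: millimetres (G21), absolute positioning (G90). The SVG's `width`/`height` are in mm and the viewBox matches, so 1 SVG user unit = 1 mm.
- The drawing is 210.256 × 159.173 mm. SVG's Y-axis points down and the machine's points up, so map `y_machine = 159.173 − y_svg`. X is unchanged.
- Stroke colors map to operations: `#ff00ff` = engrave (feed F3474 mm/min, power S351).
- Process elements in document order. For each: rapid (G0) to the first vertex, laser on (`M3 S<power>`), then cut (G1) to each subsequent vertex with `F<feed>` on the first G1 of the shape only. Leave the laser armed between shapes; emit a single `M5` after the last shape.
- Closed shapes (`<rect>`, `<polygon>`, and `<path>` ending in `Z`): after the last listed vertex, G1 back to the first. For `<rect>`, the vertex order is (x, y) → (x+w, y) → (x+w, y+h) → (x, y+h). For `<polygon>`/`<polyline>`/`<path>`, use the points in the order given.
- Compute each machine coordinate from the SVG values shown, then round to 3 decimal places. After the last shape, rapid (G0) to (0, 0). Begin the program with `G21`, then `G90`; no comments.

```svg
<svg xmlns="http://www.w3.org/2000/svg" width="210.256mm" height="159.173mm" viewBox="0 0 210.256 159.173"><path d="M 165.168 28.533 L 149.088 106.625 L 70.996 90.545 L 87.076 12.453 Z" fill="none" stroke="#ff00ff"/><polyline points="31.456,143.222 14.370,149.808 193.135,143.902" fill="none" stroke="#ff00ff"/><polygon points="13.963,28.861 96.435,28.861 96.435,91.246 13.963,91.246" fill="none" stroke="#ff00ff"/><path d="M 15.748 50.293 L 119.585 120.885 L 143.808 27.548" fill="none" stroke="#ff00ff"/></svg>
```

G21
G90
G0 X165.168 Y130.640
M3 S351
G1 X149.088 Y52.548 F3474
G1 X70.996 Y68.628
G1 X87.076 Y146.720
G1 X165.168 Y130.640
G0 X31.456 Y15.951
M3 S351
G1 X14.370 Y9.365 F3474
G1 X193.135 Y15.271
G0 X13.963 Y130.312
M3 S351
G1 X96.435 Y130.312 F3474
G1 X96.435 Y67.927
G1 X13.963 Y67.927
G1 X13.963 Y130.312
G0 X15.748 Y108.880
M3 S351
G1 X119.585 Y38.288 F3474
G1 X143.808 Y131.625
M5
G0 X0.000 Y0.000

1 u = 1 mm; y_m = 159.173 − y.

[1] `<path>` regular polygon, #ff00ff→engrave S351 F3474: (165.168,130.640) → (149.088,52.548) → (70.996,68.628) → (87.076,146.720) → (165.168,130.640) (closed)

[2] `<polyline>` open polyline, #ff00ff→engrave S351 F3474: (31.456,15.951) → (14.370,9.365) → (193.135,15.271)

[3] `<polygon>` rectangle, #ff00ff→engrave S351 F3474: (13.963,130.312) → (96.435,130.312) → (96.435,67.927) → (13.963,67.927) → (13.963,130.312) (closed)

[4] `<path>` open polyline, #ff00ff→engrave S351 F3474: (15.748,108.880) → (119.585,38.288) → (143.808,131.625)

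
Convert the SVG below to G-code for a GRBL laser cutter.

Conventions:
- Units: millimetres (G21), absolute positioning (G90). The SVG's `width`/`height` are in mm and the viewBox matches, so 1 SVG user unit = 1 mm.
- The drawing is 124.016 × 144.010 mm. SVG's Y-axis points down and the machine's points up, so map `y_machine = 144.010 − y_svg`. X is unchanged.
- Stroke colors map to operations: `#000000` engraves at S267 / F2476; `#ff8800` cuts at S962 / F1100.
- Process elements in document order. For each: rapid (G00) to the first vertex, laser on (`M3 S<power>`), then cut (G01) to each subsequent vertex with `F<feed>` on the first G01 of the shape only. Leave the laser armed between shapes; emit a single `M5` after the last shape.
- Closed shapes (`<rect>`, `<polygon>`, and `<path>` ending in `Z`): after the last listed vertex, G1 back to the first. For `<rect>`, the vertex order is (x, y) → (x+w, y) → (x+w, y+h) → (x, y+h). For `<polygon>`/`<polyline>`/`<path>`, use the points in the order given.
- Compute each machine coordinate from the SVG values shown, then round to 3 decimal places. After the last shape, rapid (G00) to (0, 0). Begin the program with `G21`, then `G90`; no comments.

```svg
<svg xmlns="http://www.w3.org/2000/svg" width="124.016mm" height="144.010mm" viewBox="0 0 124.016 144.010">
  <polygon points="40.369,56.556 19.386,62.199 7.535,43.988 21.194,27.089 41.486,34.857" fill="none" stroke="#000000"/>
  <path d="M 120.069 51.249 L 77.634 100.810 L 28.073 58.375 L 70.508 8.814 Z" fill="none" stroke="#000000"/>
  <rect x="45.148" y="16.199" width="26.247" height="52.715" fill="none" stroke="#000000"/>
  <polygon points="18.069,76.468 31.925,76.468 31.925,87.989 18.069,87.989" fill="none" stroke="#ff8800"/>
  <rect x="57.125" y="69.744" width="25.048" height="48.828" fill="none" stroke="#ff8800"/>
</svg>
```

viewBox `0 0 124.016 144.010` with mm width/height → 1 unit = 1 mm. Flip: y_m = 144.010 − y_svg.

**Shape 1** — `<polygon>` regular polygon, stroke `#000000` → engrave (S267, F2476). Machine vertices: (40.369,87.454) → (19.386,81.811) → (7.535,100.022) → (21.194,116.921) → (41.486,109.153) → (40.369,87.454). Closed: final G1 returns to the first vertex.

**Shape 2** — `<path>` regular polygon, stroke `#000000` → engrave (S267, F2476). Machine vertices: (120.069,92.761) → (77.634,43.200) → (28.073,85.635) → (70.508,135.196) → (120.069,92.761). Closed: final G1 returns to the first vertex.

**Shape 3** — `<rect>` rectangle, stroke `#000000` → engrave (S267, F2476). Machine vertices: (45.148,127.811) → (71.395,127.811) → (71.395,75.096) → (45.148,75.096) → (45.148,127.811). Closed: final G1 returns to the first vertex.

**Shape 4** — `<polygon>` rectangle, stroke `#ff8800` → cut (S962, F1100). Machine vertices: (18.069,67.542) → (31.925,67.542) → (31.925,56.021) → (18.069,56.021) → (18.069,67.542). Closed: final G1 returns to the first vertex.

**Shape 5** — `<rect>` rectangle, stroke `#ff8800` → cut (S962, F1100). Machine vertices: (57.125,74.266) → (82.173,74.266) → (82.173,25.438) → (57.125,25.438) → (57.125,74.266). Closed: final G1 returns to the first vertex.

G21
G90
G00 X40.369 Y87.454
M3 S267
G01 X19.386 Y81.811 F2476
G01 X7.535 Y100.022
G01 X21.194 Y116.921
G01 X41.486 Y109.153
G01 X40.369 Y87.454
G00 X120.069 Y92.761
M3 S267
G01 X77.634 Y43.200 F2476
G01 X28.073 Y85.635
G01 X70.508 Y135.196
G01 X120.069 Y92.761
G00 X45.148 Y127.811
M3 S267
G01 X71.395 Y127.811 F2476
G01 X71.395 Y75.096
G01 X45.148 Y75.096
G01 X45.148 Y127.811
G00 X18.069 Y67.542
M3 S962
G01 X31.925 Y67.542 F1100
G01 X31.925 Y56.021
G01 X18.069 Y56.021
G01 X18.069 Y67.542
G00 X57.125 Y74.266
M3 S962
G01 X82.173 Y74.266 F1100
G01 X82.173 Y25.438
G01 X57.125 Y25.438
G01 X57.125 Y74.266
M5
G00 X0.000 Y0.000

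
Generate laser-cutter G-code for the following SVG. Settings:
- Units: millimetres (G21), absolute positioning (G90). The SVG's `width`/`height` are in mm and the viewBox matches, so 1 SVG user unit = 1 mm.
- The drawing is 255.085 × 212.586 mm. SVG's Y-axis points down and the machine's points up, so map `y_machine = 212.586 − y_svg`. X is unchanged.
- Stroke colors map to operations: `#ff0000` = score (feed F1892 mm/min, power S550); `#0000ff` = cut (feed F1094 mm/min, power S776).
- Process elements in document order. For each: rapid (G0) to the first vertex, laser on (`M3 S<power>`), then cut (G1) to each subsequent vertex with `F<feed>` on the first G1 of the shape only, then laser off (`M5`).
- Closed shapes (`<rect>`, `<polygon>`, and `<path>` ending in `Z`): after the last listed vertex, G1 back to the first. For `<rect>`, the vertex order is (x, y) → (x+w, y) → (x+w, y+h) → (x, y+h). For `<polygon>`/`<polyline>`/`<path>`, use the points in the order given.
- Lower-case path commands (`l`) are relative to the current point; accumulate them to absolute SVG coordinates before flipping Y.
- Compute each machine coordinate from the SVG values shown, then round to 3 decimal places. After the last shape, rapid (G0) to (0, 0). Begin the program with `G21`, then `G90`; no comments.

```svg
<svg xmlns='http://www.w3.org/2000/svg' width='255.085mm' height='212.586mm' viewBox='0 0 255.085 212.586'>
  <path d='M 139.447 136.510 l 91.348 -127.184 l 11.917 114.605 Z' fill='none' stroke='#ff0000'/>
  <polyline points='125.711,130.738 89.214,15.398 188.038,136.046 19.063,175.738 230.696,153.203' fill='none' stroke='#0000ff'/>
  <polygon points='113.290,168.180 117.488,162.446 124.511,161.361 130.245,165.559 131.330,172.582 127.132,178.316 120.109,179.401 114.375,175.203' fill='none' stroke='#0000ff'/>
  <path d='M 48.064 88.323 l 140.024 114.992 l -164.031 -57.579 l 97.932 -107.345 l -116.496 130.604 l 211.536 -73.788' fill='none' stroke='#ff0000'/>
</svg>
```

Since the viewBox matches the mm dimensions, user units are millimetres directly. The only transform is the Y-flip y_m = 212.586 − y_svg.

Shape 1 is a closed polygon drawn with `<path>`. Its stroke #ff0000 means score at S550, F1892. After flipping Y the toolpath is (139.447,76.076) → (230.795,203.260) → (242.712,88.655) → (139.447,76.076), returning to the start.

Shape 2 is a open polyline drawn with `<polyline>`. Its stroke #0000ff means cut at S776, F1094. After flipping Y the toolpath is (125.711,81.848) → (89.214,197.188) → (188.038,76.540) → (19.063,36.848) → (230.696,59.383).

Shape 3 is a regular polygon drawn with `<polygon>`. Its stroke #0000ff means cut at S776, F1094. After flipping Y the toolpath is (113.290,44.406) → (117.488,50.140) → (124.511,51.225) → (130.245,47.027) → (131.330,40.004) → (127.132,34.270) → (120.109,33.185) → (114.375,37.383) → (113.290,44.406), returning to the start.

Shape 4 is a open polyline drawn with `<path>`. Its stroke #ff0000 means score at S550, F1892. After flipping Y the toolpath is (48.064,124.263) → (188.088,9.271) → (24.057,66.850) → (121.989,174.195) → (5.493,43.591) → (217.029,117.379).

G21
G90
G0 X139.447 Y76.076
M3 S550
G1 X230.795 Y203.260 F1892
G1 X242.712 Y88.655
G1 X139.447 Y76.076
M5
G0 X125.711 Y81.848
M3 S776
G1 X89.214 Y197.188 F1094
G1 X188.038 Y76.540
G1 X19.063 Y36.848
G1 X230.696 Y59.383
M5
G0 X113.290 Y44.406
M3 S776
G1 X117.488 Y50.140 F1094
G1 X124.511 Y51.225
G1 X130.245 Y47.027
G1 X131.330 Y40.004
G1 X127.132 Y34.270
G1 X120.109 Y33.185
G1 X114.375 Y37.383
G1 X113.290 Y44.406
M5
G0 X48.064 Y124.263
M3 S550
G1 X188.088 Y9.271 F1892
G1 X24.057 Y66.850
G1 X121.989 Y174.195
G1 X5.493 Y43.591
G1 X217.029 Y117.379
M5
G0 X0.000 Y0.000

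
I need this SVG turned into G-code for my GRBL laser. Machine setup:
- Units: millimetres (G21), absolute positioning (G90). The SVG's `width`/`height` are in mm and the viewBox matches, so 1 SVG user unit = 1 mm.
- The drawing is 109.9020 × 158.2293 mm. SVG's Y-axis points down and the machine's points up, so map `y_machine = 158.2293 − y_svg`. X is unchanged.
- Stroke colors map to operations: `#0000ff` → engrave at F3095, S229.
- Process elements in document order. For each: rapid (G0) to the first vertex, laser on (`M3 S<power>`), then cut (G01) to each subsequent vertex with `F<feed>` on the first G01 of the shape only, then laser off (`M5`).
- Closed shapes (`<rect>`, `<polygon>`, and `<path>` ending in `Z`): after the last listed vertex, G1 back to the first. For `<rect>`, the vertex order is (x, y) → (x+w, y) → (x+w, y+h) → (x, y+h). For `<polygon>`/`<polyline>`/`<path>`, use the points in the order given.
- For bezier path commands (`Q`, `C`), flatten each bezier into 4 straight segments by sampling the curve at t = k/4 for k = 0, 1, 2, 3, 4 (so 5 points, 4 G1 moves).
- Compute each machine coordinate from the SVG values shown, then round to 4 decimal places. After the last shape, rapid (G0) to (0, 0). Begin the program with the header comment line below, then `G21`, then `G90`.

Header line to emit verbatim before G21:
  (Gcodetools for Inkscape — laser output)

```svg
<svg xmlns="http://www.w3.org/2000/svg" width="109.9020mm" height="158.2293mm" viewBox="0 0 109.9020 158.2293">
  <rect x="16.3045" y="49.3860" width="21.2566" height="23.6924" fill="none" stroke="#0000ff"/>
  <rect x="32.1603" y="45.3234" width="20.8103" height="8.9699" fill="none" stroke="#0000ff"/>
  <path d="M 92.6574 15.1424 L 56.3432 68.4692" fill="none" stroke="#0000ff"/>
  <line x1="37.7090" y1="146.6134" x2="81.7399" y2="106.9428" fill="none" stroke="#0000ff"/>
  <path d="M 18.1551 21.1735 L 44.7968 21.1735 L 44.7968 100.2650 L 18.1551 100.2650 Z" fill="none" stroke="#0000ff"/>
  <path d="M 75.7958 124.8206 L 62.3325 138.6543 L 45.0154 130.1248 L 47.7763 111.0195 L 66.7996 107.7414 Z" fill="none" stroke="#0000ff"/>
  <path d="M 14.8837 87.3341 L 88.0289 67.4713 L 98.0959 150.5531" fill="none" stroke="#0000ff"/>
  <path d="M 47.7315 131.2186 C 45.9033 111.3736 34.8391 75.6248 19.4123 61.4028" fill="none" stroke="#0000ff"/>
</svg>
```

viewBox `0 0 109.9020 158.2293` with mm width/height → 1 unit = 1 mm. Flip: y_m = 158.2293 − y_svg.

**Shape 1** — `<rect>` rectangle, stroke `#0000ff` → engrave (S229, F3095). Machine vertices: (16.3045,108.8433) → (37.5611,108.8433) → (37.5611,85.1509) → (16.3045,85.1509) → (16.3045,108.8433). Closed: final G1 returns to the first vertex.

**Shape 2** — `<rect>` rectangle, stroke `#0000ff` → engrave (S229, F3095). Machine vertices: (32.1603,112.9059) → (52.9706,112.9059) → (52.9706,103.9360) → (32.1603,103.9360) → (32.1603,112.9059). Closed: final G1 returns to the first vertex.

**Shape 3** — `<path>` line segment, stroke `#0000ff` → engrave (S229, F3095). Machine vertices: (92.6574,143.0869) → (56.3432,89.7601). Open path.

**Shape 4** — `<line>` line segment, stroke `#0000ff` → engrave (S229, F3095). Machine vertices: (37.7090,11.6159) → (81.7399,51.2865). Open path.

**Shape 5** — `<path>` rectangle, stroke `#0000ff` → engrave (S229, F3095). Machine vertices: (18.1551,137.0558) → (44.7968,137.0558) → (44.7968,57.9643) → (18.1551,57.9643) → (18.1551,137.0558). Closed: final G1 returns to the first vertex.

**Shape 6** — `<path>` regular polygon, stroke `#0000ff` → engrave (S229, F3095). Machine vertices: (75.7958,33.4087) → (62.3325,19.5750) → (45.0154,28.1045) → (47.7763,47.2098) → (66.7996,50.4879) → (75.7958,33.4087). Closed: final G1 returns to the first vertex.

**Shape 7** — `<path>` open polyline, stroke `#0000ff` → engrave (S229, F3095). Machine vertices: (14.8837,70.8952) → (88.0289,90.7580) → (98.0959,7.6762). Open path.

**Shape 8** — `<path>` cubic bezier, stroke `#0000ff` → engrave (S229, F3095). Control points (SVG): P0=(47.7315,131.2186), P1=(45.9033,111.3736), P2=(34.8391,75.6248), P3=(19.4123,61.4028); sampled at t=k/4. Machine vertices: (47.7315,27.0107) → (44.7047,44.2916) → (38.6714,64.0272) → (30.0883,82.7086) → (19.4123,96.8265). Open path.

(Gcodetools for Inkscape — laser output)
G21
G90
G0 X16.3045 Y108.8433
M3 S229
G01 X37.5611 Y108.8433 F3095
G01 X37.5611 Y85.1509
G01 X16.3045 Y85.1509
G01 X16.3045 Y108.8433
M5
G0 X32.1603 Y112.9059
M3 S229
G01 X52.9706 Y112.9059 F3095
G01 X52.9706 Y103.9360
G01 X32.1603 Y103.9360
G01 X32.1603 Y112.9059
M5
G0 X92.6574 Y143.0869
M3 S229
G01 X56.3432 Y89.7601 F3095
M5
G0 X37.7090 Y11.6159
M3 S229
G01 X81.7399 Y51.2865 F3095
M5
G0 X18.1551 Y137.0558
M3 S229
G01 X44.7968 Y137.0558 F3095
G01 X44.7968 Y57.9643
G01 X18.1551 Y57.9643
G01 X18.1551 Y137.0558
M5
G0 X75.7958 Y33.4087
M3 S229
G01 X62.3325 Y19.5750 F3095
G01 X45.0154 Y28.1045
G01 X47.7763 Y47.2098
G01 X66.7996 Y50.4879
G01 X75.7958 Y33.4087
M5
G0 X14.8837 Y70.8952
M3 S229
G01 X88.0289 Y90.7580 F3095
G01 X98.0959 Y7.6762
M5
G0 X47.7315 Y27.0107
M3 S229
G01 X44.7047 Y44.2916 F3095
G01 X38.6714 Y64.0272
G01 X30.0883 Y82.7086
G01 X19.4123 Y96.8265
M5
G0 X0.0000 Y0.0000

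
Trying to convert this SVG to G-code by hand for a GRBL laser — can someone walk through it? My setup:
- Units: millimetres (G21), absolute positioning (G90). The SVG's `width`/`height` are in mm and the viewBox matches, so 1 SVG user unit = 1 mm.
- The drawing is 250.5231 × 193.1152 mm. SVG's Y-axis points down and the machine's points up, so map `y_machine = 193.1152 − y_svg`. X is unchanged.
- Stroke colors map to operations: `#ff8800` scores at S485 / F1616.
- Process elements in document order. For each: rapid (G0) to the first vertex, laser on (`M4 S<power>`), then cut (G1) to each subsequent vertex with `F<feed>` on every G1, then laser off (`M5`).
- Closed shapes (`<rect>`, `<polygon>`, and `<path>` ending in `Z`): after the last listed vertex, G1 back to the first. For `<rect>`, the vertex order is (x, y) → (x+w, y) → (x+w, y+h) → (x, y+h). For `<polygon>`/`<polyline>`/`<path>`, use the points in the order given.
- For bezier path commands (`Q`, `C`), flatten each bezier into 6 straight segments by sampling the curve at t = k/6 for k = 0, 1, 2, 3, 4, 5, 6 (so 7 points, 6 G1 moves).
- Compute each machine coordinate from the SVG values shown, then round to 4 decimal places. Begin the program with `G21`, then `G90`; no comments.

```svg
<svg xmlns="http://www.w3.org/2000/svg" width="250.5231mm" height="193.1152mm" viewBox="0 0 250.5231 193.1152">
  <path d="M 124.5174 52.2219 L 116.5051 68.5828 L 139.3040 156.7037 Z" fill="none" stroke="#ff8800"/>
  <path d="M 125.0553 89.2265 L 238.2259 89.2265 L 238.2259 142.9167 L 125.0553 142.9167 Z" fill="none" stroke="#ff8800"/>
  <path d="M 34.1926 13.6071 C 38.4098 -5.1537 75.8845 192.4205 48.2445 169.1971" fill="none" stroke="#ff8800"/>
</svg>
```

G21
G90
G0 X124.5174 Y140.8933
M4 S485
G1 X116.5051 Y124.5324 F1616
G1 X139.3040 Y36.4115 F1616
G1 X124.5174 Y140.8933 F1616
M5
G0 X125.0553 Y103.8887
M4 S485
G1 X238.2259 Y103.8887 F1616
G1 X238.2259 Y50.1985 F1616
G1 X125.0553 Y50.1985 F1616
G1 X125.0553 Y103.8887 F1616
M5
G0 X34.1926 Y179.5081
M4 S485
G1 X38.6172 Y172.8843 F1616
G1 X45.8522 Y142.3473 F1616
G1 X53.1650 Y100.0396 F1616
G1 X57.8230 Y58.1038 F1616
G1 X57.0937 Y28.6824 F1616
G1 X48.2445 Y23.9181 F1616
M5

Since the viewBox matches the mm dimensions, user units are millimetres directly. The only transform is the Y-flip y_m = 193.1152 − y_svg.

Shape 1 is a closed polygon drawn with `<path>`. Its stroke #ff8800 means score at S485, F1616. After flipping Y the toolpath is (124.5174,140.8933) → (116.5051,124.5324) → (139.3040,36.4115) → (124.5174,140.8933), returning to the start.

Shape 2 is a rectangle drawn with `<path>`. Its stroke #ff8800 means score at S485, F1616. After flipping Y the toolpath is (125.0553,103.8887) → (238.2259,103.8887) → (238.2259,50.1985) → (125.0553,50.1985) → (125.0553,103.8887), returning to the start.

Shape 3 is a cubic bezier drawn with `<path>`. Its stroke #ff8800 means score at S485, F1616. After flipping Y the toolpath is (34.1926,179.5081) → (38.6172,172.8843) → (45.8522,142.3473) → (53.1650,100.0396) → (57.8230,58.1038) → (57.0937,28.6824) → (48.2445,23.9181).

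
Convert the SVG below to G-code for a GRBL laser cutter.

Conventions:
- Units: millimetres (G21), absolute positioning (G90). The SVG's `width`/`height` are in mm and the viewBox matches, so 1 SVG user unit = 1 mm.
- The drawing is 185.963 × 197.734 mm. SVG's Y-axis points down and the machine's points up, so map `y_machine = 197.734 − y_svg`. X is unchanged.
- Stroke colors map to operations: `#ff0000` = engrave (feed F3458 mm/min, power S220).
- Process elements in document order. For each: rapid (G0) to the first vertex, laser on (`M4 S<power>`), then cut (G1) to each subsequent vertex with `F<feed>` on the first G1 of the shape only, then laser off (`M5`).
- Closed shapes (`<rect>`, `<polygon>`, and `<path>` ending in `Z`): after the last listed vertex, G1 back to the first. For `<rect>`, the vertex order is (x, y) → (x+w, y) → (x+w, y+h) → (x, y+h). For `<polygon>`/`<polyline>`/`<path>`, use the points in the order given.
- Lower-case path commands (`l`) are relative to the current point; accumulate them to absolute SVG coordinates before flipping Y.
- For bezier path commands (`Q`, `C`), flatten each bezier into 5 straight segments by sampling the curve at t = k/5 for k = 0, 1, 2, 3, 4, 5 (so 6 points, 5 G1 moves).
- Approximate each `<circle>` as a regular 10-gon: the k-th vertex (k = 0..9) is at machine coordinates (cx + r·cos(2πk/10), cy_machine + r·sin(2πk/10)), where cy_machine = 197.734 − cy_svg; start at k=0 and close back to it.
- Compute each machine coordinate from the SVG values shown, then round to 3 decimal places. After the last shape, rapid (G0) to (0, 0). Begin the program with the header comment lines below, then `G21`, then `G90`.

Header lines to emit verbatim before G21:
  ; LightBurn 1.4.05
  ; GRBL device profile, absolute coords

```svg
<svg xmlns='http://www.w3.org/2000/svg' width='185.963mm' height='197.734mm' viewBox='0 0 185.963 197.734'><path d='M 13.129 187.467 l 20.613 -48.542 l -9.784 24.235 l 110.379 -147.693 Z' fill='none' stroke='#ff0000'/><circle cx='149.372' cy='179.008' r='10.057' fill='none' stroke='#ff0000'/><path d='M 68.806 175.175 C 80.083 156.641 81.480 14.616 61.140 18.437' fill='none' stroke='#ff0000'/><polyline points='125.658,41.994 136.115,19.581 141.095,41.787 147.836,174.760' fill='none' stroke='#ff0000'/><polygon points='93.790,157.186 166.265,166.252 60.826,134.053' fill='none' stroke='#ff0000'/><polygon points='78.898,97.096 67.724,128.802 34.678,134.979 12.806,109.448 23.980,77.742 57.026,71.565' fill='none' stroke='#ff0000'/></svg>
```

; LightBurn 1.4.05
; GRBL device profile, absolute coords
G21
G90
G0 X13.129 Y10.267
M4 S220
G1 X33.742 Y58.809 F3458
G1 X23.958 Y34.574
G1 X134.337 Y182.267
G1 X13.129 Y10.267
M5
G0 X159.429 Y18.726
M4 S220
G1 X157.508 Y24.637 F3458
G1 X152.480 Y28.291
G1 X146.264 Y28.291
G1 X141.236 Y24.637
G1 X139.315 Y18.726
G1 X141.236 Y12.815
G1 X146.264 Y9.161
G1 X152.480 Y9.161
G1 X157.508 Y12.815
G1 X159.429 Y18.726
M5
G0 X68.806 Y22.559
M4 S220
G1 X74.292 Y46.344 F3458
G1 X76.837 Y86.838
G1 X75.873 Y131.114
G1 X70.830 Y166.243
G1 X61.140 Y179.297
M5
G0 X125.658 Y155.740
M4 S220
G1 X136.115 Y178.153 F3458
G1 X141.095 Y155.947
G1 X147.836 Y22.974
M5
G0 X93.790 Y40.548
M4 S220
G1 X166.265 Y31.482 F3458
G1 X60.826 Y63.681
G1 X93.790 Y40.548
M5
G0 X78.898 Y100.638
M4 S220
G1 X67.724 Y68.932 F3458
G1 X34.678 Y62.755
G1 X12.806 Y88.286
G1 X23.980 Y119.992
G1 X57.026 Y126.169
G1 X78.898 Y100.638
M5
G0 X0.000 Y0.000

Since the viewBox matches the mm dimensions, user units are millimetres directly. The only transform is the Y-flip y_m = 197.734 − y_svg.

Shape 1 is a closed polygon drawn with `<path>`. Its stroke #ff0000 means engrave at S220, F3458. After flipping Y the toolpath is (13.129,10.267) → (33.742,58.809) → (23.958,34.574) → (134.337,182.267) → (13.129,10.267), returning to the start.

Shape 2 is a circle drawn with `<circle>`. Its stroke #ff0000 means engrave at S220, F3458. After flipping Y the toolpath is (159.429,18.726) → (157.508,24.637) → (152.480,28.291) → (146.264,28.291) → (141.236,24.637) → (139.315,18.726) → (141.236,12.815) → (146.264,9.161) → (152.480,9.161) → (157.508,12.815) → (159.429,18.726), returning to the start.

Shape 3 is a cubic bezier drawn with `<path>`. Its stroke #ff0000 means engrave at S220, F3458. After flipping Y the toolpath is (68.806,22.559) → (74.292,46.344) → (76.837,86.838) → (75.873,131.114) → (70.830,166.243) → (61.140,179.297).

Shape 4 is a open polyline drawn with `<polyline>`. Its stroke #ff0000 means engrave at S220, F3458. After flipping Y the toolpath is (125.658,155.740) → (136.115,178.153) → (141.095,155.947) → (147.836,22.974).

Shape 5 is a closed polygon drawn with `<polygon>`. Its stroke #ff0000 means engrave at S220, F3458. After flipping Y the toolpath is (93.790,40.548) → (166.265,31.482) → (60.826,63.681) → (93.790,40.548), returning to the start.

Shape 6 is a regular polygon drawn with `<polygon>`. Its stroke #ff0000 means engrave at S220, F3458. After flipping Y the toolpath is (78.898,100.638) → (67.724,68.932) → (34.678,62.755) → (12.806,88.286) → (23.980,119.992) → (57.026,126.169) → (78.898,100.638), returning to the start.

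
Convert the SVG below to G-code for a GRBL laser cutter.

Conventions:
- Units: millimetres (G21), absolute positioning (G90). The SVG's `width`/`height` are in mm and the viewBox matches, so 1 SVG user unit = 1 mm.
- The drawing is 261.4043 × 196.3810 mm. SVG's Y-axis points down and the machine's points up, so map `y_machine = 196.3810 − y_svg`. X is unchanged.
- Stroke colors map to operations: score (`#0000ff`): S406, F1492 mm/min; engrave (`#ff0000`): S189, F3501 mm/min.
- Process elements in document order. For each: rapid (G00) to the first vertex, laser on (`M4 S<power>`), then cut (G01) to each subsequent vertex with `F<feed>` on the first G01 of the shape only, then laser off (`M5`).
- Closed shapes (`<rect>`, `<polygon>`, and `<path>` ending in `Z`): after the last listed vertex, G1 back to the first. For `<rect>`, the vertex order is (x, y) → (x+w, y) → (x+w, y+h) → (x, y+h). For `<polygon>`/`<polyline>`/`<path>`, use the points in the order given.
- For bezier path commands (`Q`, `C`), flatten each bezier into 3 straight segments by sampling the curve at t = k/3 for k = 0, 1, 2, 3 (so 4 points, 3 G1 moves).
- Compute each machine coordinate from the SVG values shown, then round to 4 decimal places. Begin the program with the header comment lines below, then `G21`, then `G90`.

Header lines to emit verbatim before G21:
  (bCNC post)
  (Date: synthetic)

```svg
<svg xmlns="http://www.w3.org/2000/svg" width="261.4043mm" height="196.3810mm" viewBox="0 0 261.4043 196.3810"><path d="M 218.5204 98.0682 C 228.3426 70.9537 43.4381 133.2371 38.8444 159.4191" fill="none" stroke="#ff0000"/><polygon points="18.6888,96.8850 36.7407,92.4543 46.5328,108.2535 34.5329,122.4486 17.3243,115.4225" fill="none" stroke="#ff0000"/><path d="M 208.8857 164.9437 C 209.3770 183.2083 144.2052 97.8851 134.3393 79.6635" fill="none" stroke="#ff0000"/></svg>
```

(bCNC post)
(Date: synthetic)
G21
G90
G00 X218.5204 Y98.3128
M4 S189
G01 X177.3240 Y100.2761 F3501
G01 X89.6514 Y70.5296
G01 X38.8444 Y36.9619
M5
G00 X18.6888 Y99.4960
M4 S189
G01 X36.7407 Y103.9267 F3501
G01 X46.5328 Y88.1275
G01 X34.5329 Y73.9324
G01 X17.3243 Y80.9585
G01 X18.6888 Y99.4960
M5
G00 X208.8857 Y31.4373
M4 S189
G01 X191.9696 Y41.3801 F3501
G01 X158.1602 Y82.4505
G01 X134.3393 Y116.7175
M5

1 u = 1 mm; y_m = 196.3810 − y.

[1] `<path>` cubic bezier, #ff0000→engrave S189 F3501: (218.5204,98.3128) → (177.3240,100.2761) → (89.6514,70.5296) → (38.8444,36.9619)

[2] `<polygon>` regular polygon, #ff0000→engrave S189 F3501: (18.6888,99.4960) → (36.7407,103.9267) → (46.5328,88.1275) → (34.5329,73.9324) → (17.3243,80.9585) → (18.6888,99.4960) (closed)

[3] `<path>` cubic bezier, #ff0000→engrave S189 F3501: (208.8857,31.4373) → (191.9696,41.3801) → (158.1602,82.4505) → (134.3393,116.7175)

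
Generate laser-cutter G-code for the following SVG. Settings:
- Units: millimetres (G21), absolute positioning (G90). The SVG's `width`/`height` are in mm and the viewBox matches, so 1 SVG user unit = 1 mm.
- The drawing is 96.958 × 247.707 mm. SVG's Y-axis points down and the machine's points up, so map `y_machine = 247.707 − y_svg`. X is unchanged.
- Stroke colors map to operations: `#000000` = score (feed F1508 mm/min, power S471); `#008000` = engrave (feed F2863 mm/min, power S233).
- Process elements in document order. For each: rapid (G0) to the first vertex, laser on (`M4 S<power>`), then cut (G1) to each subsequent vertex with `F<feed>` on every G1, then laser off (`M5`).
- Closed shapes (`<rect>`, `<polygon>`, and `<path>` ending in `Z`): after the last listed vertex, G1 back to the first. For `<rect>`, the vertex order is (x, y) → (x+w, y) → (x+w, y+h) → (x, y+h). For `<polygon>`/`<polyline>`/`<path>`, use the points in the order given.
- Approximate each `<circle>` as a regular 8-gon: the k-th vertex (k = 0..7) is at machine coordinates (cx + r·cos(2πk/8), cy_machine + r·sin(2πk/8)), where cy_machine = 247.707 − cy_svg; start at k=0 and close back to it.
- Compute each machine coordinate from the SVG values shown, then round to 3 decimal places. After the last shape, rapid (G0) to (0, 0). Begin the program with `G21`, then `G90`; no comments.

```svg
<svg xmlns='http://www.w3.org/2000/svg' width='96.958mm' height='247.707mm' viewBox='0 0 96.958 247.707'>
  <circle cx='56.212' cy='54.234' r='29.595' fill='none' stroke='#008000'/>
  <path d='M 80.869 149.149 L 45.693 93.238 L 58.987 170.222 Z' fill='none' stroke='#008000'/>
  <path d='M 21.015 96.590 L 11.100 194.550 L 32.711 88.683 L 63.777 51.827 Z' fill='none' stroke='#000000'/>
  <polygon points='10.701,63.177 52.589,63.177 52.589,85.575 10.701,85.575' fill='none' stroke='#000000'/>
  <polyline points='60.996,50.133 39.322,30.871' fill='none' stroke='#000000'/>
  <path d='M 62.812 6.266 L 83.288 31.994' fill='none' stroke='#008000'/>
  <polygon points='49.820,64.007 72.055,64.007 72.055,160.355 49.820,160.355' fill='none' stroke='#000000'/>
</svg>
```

G21
G90
G0 X85.807 Y193.473
M4 S233
G1 X77.139 Y214.400 F2863
G1 X56.212 Y223.068 F2863
G1 X35.285 Y214.400 F2863
G1 X26.617 Y193.473 F2863
G1 X35.285 Y172.546 F2863
G1 X56.212 Y163.878 F2863
G1 X77.139 Y172.546 F2863
G1 X85.807 Y193.473 F2863
M5
G0 X80.869 Y98.558
M4 S233
G1 X45.693 Y154.469 F2863
G1 X58.987 Y77.485 F2863
G1 X80.869 Y98.558 F2863
M5
G0 X21.015 Y151.117
M4 S471
G1 X11.100 Y53.157 F1508
G1 X32.711 Y159.024 F1508
G1 X63.777 Y195.880 F1508
G1 X21.015 Y151.117 F1508
M5
G0 X10.701 Y184.530
M4 S471
G1 X52.589 Y184.530 F1508
G1 X52.589 Y162.132 F1508
G1 X10.701 Y162.132 F1508
G1 X10.701 Y184.530 F1508
M5
G0 X60.996 Y197.574
M4 S471
G1 X39.322 Y216.836 F1508
M5
G0 X62.812 Y241.441
M4 S233
G1 X83.288 Y215.713 F2863
M5
G0 X49.820 Y183.700
M4 S471
G1 X72.055 Y183.700 F1508
G1 X72.055 Y87.352 F1508
G1 X49.820 Y87.352 F1508
G1 X49.820 Y183.700 F1508
M5
G0 X0.000 Y0.000

viewBox `0 0 96.958 247.707` with mm width/height → 1 unit = 1 mm. Flip: y_m = 247.707 − y_svg.

**Shape 1** — `<circle>` circle, stroke `#008000` → engrave (S233, F2863). Machine vertices: (85.807,193.473) → (77.139,214.400) → (56.212,223.068) → (35.285,214.400) → (26.617,193.473) → (35.285,172.546) → (56.212,163.878) → (77.139,172.546) → (85.807,193.473). Closed: final G1 returns to the first vertex.

**Shape 2** — `<path>` closed polygon, stroke `#008000` → engrave (S233, F2863). Machine vertices: (80.869,98.558) → (45.693,154.469) → (58.987,77.485) → (80.869,98.558). Closed: final G1 returns to the first vertex.

**Shape 3** — `<path>` closed polygon, stroke `#000000` → score (S471, F1508). Machine vertices: (21.015,151.117) → (11.100,53.157) → (32.711,159.024) → (63.777,195.880) → (21.015,151.117). Closed: final G1 returns to the first vertex.

**Shape 4** — `<polygon>` rectangle, stroke `#000000` → score (S471, F1508). Machine vertices: (10.701,184.530) → (52.589,184.530) → (52.589,162.132) → (10.701,162.132) → (10.701,184.530). Closed: final G1 returns to the first vertex.

**Shape 5** — `<polyline>` line segment, stroke `#000000` → score (S471, F1508). Machine vertices: (60.996,197.574) → (39.322,216.836). Open path.

**Shape 6** — `<path>` line segment, stroke `#008000` → engrave (S233, F2863). Machine vertices: (62.812,241.441) → (83.288,215.713). Open path.

**Shape 7** — `<polygon>` rectangle, stroke `#000000` → score (S471, F1508). Machine vertices: (49.820,183.700) → (72.055,183.700) → (72.055,87.352) → (49.820,87.352) → (49.820,183.700). Closed: final G1 returns to the first vertex.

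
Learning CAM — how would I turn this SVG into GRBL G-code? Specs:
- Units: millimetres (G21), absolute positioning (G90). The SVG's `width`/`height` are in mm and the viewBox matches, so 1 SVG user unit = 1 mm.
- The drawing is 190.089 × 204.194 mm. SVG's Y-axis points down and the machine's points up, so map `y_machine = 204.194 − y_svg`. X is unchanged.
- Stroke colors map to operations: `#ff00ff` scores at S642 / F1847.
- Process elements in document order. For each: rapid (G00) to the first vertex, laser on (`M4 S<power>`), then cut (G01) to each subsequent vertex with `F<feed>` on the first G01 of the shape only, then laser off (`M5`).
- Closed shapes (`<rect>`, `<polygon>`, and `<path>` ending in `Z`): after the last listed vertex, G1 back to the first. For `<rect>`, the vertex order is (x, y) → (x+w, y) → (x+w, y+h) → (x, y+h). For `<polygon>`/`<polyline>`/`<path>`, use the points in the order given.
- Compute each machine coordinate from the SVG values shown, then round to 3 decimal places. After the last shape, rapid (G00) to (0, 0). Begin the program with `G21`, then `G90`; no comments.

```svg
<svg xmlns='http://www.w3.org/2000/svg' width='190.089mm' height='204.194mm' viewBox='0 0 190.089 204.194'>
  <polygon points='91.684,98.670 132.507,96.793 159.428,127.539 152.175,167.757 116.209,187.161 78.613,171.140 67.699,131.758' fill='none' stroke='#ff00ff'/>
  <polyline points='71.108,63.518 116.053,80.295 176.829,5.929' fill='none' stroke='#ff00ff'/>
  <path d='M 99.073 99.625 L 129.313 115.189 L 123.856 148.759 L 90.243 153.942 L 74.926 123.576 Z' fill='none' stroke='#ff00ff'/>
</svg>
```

G21
G90
G00 X91.684 Y105.524
M4 S642
G01 X132.507 Y107.401 F1847
G01 X159.428 Y76.655
G01 X152.175 Y36.437
G01 X116.209 Y17.033
G01 X78.613 Y33.054
G01 X67.699 Y72.436
G01 X91.684 Y105.524
M5
G00 X71.108 Y140.676
M4 S642
G01 X116.053 Y123.899 F1847
G01 X176.829 Y198.265
M5
G00 X99.073 Y104.569
M4 S642
G01 X129.313 Y89.005 F1847
G01 X123.856 Y55.435
G01 X90.243 Y50.252
G01 X74.926 Y80.618
G01 X99.073 Y104.569
M5
G00 X0.000 Y0.000

Since the viewBox matches the mm dimensions, user units are millimetres directly. The only transform is the Y-flip y_m = 204.194 − y_svg.

Shape 1 is a regular polygon drawn with `<polygon>`. Its stroke #ff00ff means score at S642, F1847. After flipping Y the toolpath is (91.684,105.524) → (132.507,107.401) → (159.428,76.655) → (152.175,36.437) → (116.209,17.033) → (78.613,33.054) → (67.699,72.436) → (91.684,105.524), returning to the start.

Shape 2 is a open polyline drawn with `<polyline>`. Its stroke #ff00ff means score at S642, F1847. After flipping Y the toolpath is (71.108,140.676) → (116.053,123.899) → (176.829,198.265).

Shape 3 is a regular polygon drawn with `<path>`. Its stroke #ff00ff means score at S642, F1847. After flipping Y the toolpath is (99.073,104.569) → (129.313,89.005) → (123.856,55.435) → (90.243,50.252) → (74.926,80.618) → (99.073,104.569), returning to the start.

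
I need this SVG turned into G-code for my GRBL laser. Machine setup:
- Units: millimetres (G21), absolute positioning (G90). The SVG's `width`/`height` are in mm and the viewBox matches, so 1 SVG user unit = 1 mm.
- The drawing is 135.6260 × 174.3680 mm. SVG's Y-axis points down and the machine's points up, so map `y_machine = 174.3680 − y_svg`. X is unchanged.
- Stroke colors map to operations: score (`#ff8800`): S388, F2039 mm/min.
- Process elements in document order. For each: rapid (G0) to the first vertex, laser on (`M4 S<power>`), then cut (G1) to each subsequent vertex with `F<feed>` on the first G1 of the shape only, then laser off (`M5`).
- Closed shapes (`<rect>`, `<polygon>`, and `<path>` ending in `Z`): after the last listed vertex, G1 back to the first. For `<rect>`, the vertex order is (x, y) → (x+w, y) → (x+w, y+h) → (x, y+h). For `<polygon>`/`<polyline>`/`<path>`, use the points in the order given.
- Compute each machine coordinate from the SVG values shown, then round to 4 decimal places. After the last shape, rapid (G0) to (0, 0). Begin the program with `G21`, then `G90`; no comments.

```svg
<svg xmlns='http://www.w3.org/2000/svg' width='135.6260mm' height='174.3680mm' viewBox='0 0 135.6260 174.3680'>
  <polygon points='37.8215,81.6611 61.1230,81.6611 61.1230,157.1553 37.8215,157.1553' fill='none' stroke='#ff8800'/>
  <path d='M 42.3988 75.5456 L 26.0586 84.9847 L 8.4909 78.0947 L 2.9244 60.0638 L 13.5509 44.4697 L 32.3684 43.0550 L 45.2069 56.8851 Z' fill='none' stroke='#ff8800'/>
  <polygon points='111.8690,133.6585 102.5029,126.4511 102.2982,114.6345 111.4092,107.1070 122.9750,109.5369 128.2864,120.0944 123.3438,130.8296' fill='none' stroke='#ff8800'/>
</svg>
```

viewBox `0 0 135.6260 174.3680` with mm width/height → 1 unit = 1 mm. Flip: y_m = 174.3680 − y_svg.

**Shape 1** — `<polygon>` rectangle, stroke `#ff8800` → score (S388, F2039). Machine vertices: (37.8215,92.7069) → (61.1230,92.7069) → (61.1230,17.2127) → (37.8215,17.2127) → (37.8215,92.7069). Closed: final G1 returns to the first vertex.

**Shape 2** — `<path>` regular polygon, stroke `#ff8800` → score (S388, F2039). Machine vertices: (42.3988,98.8224) → (26.0586,89.3833) → (8.4909,96.2733) → (2.9244,114.3042) → (13.5509,129.8983) → (32.3684,131.3130) → (45.2069,117.4829) → (42.3988,98.8224). Closed: final G1 returns to the first vertex.

**Shape 3** — `<polygon>` regular polygon, stroke `#ff8800` → score (S388, F2039). Machine vertices: (111.8690,40.7095) → (102.5029,47.9169) → (102.2982,59.7335) → (111.4092,67.2610) → (122.9750,64.8311) → (128.2864,54.2736) → (123.3438,43.5384) → (111.8690,40.7095). Closed: final G1 returns to the first vertex.

G21
G90
G0 X37.8215 Y92.7069
M4 S388
G1 X61.1230 Y92.7069 F2039
G1 X61.1230 Y17.2127
G1 X37.8215 Y17.2127
G1 X37.8215 Y92.7069
M5
G0 X42.3988 Y98.8224
M4 S388
G1 X26.0586 Y89.3833 F2039
G1 X8.4909 Y96.2733
G1 X2.9244 Y114.3042
G1 X13.5509 Y129.8983
G1 X32.3684 Y131.3130
G1 X45.2069 Y117.4829
G1 X42.3988 Y98.8224
M5
G0 X111.8690 Y40.7095
M4 S388
G1 X102.5029 Y47.9169 F2039
G1 X102.2982 Y59.7335
G1 X111.4092 Y67.2610
G1 X122.9750 Y64.8311
G1 X128.2864 Y54.2736
G1 X123.3438 Y43.5384
G1 X111.8690 Y40.7095
M5
G0 X0.0000 Y0.0000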